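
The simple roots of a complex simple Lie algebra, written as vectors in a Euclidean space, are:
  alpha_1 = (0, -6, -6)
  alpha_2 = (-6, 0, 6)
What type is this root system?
Compute the Cartan integers a_ij = 2(alpha_i, alpha_j)/(alpha_j, alpha_j); the resulting 2x2 Cartan matrix is
[[2, -1], [-1, 2]].
All simple roots have the same length, so the diagram is simply laced. The associated Dynkin diagram is a chain of 2 nodes with single edges (A_2), so the type is A_2 (the algebra sl(3)).

A_2 (sl(3))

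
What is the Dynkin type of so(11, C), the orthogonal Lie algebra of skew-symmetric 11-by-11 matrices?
This is so(11) with 11 odd, which has dimension 11(11-1)/2 = 55 and rank (11-1)/2 = 5. In the classification of classical Lie algebras, the orthogonal algebra so(2n+1) in an odd number of variables has type B_n; here n = 5, so the Dynkin diagram is a chain of 5 nodes with a double edge at one end; the terminal node there is the unique short simple root (B_5). Hence the type is B_5.

B_5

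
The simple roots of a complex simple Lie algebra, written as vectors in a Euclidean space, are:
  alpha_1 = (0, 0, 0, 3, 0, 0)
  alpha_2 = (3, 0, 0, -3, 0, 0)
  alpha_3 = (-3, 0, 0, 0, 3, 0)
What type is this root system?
Compute the Cartan integers a_ij = 2(alpha_i, alpha_j)/(alpha_j, alpha_j); the resulting 3x3 Cartan matrix is
[[2, -1, 0], [-2, 2, -1], [0, -1, 2]].
The roots have two lengths (squared-length ratio 2:1); the short ones are alpha_{1}. The associated Dynkin diagram is a chain of 3 nodes with a double edge at one end; the terminal node there is the unique short simple root (B_3), so the type is B_3 (the algebra so(7)).

B_3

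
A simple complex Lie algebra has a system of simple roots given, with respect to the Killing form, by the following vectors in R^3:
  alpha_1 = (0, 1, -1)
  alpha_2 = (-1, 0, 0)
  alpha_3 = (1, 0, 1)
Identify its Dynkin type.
B_3 (so(7))

Compute the Cartan integers a_ij = 2(alpha_i, alpha_j)/(alpha_j, alpha_j); the resulting 3x3 Cartan matrix is
[[2, 0, -1], [0, 2, -1], [-1, -2, 2]].
The roots have two lengths (squared-length ratio 2:1); the short ones are alpha_{2}. The associated Dynkin diagram is a chain of 3 nodes with a double edge at one end; the terminal node there is the unique short simple root (B_3), so the type is B_3 (the algebra so(7)).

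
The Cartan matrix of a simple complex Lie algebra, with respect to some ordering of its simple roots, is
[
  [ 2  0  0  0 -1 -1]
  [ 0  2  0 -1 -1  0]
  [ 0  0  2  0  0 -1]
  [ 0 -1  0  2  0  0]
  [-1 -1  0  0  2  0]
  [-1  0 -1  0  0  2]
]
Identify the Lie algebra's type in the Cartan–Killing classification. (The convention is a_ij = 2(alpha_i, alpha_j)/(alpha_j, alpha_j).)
The matrix has rank 6 with 2's on the diagonal. Reading the off-diagonal entries as Dynkin edges (a single edge where a_ij = a_ji = -1; a double or triple edge where a_ij * a_ji = 2 or 3), the diagram is a chain of 6 nodes with single edges (A_6). One simple-root ordering that puts it in standard form is (alpha_4, alpha_2, alpha_5, alpha_1, alpha_6, alpha_3). So the algebra is type A_6, i.e. sl(7).

A_6 (sl(7))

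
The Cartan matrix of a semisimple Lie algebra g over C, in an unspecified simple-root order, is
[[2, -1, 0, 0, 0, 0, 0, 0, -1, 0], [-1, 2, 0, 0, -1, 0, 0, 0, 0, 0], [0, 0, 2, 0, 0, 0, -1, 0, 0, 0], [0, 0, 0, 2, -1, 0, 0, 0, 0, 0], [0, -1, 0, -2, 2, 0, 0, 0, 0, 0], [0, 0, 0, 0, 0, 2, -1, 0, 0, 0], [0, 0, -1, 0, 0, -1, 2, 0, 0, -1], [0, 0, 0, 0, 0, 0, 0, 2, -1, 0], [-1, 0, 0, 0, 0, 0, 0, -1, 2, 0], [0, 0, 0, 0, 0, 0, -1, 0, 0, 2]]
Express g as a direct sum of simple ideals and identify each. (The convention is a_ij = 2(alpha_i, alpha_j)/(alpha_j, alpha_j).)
The diagram associated to this matrix has two connected components: the simple roots {alpha_1, alpha_2, alpha_4, alpha_5, alpha_8, alpha_9} form a chain of 6 nodes with a double edge at one end; the terminal node there is the unique short simple root (B_6), and {alpha_3, alpha_6, alpha_7, alpha_10} form a chain of 2 nodes with a fork of two nodes at one end (D_4). A semisimple Lie algebra decomposes uniquely as the direct sum of simple ideals, one per connected component of its Dynkin diagram, so g ≅ B_6 ⊕ D_4 (dimension 78 + 28 = 106).

type B_6 ⊕ type D_4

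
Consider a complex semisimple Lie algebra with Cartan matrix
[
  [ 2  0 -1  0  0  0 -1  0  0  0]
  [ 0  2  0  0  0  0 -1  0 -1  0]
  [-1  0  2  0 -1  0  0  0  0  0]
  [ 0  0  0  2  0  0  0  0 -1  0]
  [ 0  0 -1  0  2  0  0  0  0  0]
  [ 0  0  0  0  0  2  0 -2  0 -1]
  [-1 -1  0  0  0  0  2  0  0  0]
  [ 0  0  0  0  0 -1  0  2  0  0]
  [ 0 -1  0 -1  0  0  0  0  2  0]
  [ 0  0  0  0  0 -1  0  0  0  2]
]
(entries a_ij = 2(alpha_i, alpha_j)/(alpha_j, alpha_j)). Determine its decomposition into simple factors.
A_7 (sl(8)) ⊕ B_3 (so(7))

The diagram associated to this matrix has two connected components: the simple roots {alpha_1, alpha_2, alpha_3, alpha_4, alpha_5, alpha_7, alpha_9} form a chain of 7 nodes with single edges (A_7), and {alpha_6, alpha_8, alpha_10} form a chain of 3 nodes with a double edge at one end; the terminal node there is the unique short simple root (B_3). A semisimple Lie algebra decomposes uniquely as the direct sum of simple ideals, one per connected component of its Dynkin diagram, so g ≅ A_7 ⊕ B_3 (dimension 63 + 21 = 84).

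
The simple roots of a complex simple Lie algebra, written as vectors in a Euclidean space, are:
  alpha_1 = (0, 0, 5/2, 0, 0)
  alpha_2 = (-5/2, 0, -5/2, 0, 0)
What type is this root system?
B_2 (so(5))

Compute the Cartan integers a_ij = 2(alpha_i, alpha_j)/(alpha_j, alpha_j); the resulting 2x2 Cartan matrix is
[[2, -1], [-2, 2]].
The roots have two lengths (squared-length ratio 2:1); the short ones are alpha_{1}. The associated Dynkin diagram is a chain of 2 nodes with a double edge at one end; the terminal node there is the unique short simple root (B_2), so the type is B_2 (the algebra so(5)).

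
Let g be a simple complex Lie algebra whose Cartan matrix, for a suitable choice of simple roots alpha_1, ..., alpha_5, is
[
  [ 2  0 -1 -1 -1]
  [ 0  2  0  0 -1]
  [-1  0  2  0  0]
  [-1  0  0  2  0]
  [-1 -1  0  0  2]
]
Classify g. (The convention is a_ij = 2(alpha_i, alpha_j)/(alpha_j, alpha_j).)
The matrix has rank 5 with 2's on the diagonal. Reading the off-diagonal entries as Dynkin edges (a single edge where a_ij = a_ji = -1; a double or triple edge where a_ij * a_ji = 2 or 3), the diagram is a chain of 3 nodes with a fork of two nodes at one end (D_5). One simple-root ordering that puts it in standard form is (alpha_2, alpha_5, alpha_1, alpha_4, alpha_3). So the algebra is type D_5, i.e. so(10).

D_5 (so(10))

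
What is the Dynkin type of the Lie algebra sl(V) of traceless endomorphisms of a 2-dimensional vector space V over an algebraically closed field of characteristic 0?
This is sl(2), which has dimension 2^2 - 1 = 3 and rank 2 - 1 = 1 (a Cartan subalgebra is the diagonal traceless matrices). In the classification of classical Lie algebras, the special linear algebra sl(n+1) has type A_n; here n = 1, so the Dynkin diagram is a chain of 1 nodes with single edges (A_1). Hence the type is A_1.

A_1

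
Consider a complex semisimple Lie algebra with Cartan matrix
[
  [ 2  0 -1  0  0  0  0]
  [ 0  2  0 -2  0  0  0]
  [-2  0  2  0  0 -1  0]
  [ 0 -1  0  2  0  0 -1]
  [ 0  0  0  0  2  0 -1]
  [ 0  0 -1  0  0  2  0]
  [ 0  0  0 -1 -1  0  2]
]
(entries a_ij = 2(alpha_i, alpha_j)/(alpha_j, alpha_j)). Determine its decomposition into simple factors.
The diagram associated to this matrix has two connected components: the simple roots {alpha_1, alpha_3, alpha_6} form a chain of 3 nodes with a double edge at one end; the terminal node there is the unique short simple root (B_3), and {alpha_2, alpha_4, alpha_5, alpha_7} form a chain of 4 nodes with a double edge at one end; the terminal node there is the unique long simple root (C_4). A semisimple Lie algebra decomposes uniquely as the direct sum of simple ideals, one per connected component of its Dynkin diagram, so g ≅ B_3 ⊕ C_4 (dimension 21 + 36 = 57).

type B_3 + type C_4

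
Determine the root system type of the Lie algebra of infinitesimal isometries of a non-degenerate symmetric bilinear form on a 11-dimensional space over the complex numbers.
type B_5

This is so(11) with 11 odd, which has dimension 11(11-1)/2 = 55 and rank (11-1)/2 = 5. In the classification of classical Lie algebras, the orthogonal algebra so(2n+1) in an odd number of variables has type B_n; here n = 5, so the Dynkin diagram is a chain of 5 nodes with a double edge at one end; the terminal node there is the unique short simple root (B_5). Hence the type is B_5.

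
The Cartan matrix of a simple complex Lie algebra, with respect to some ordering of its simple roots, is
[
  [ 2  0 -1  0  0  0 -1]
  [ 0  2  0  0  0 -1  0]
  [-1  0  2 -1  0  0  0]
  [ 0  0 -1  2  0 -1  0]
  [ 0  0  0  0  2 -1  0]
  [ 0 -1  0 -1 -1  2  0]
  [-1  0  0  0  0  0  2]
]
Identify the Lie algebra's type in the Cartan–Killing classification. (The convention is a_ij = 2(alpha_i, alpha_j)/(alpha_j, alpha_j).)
D7

The matrix has rank 7 with 2's on the diagonal. Reading the off-diagonal entries as Dynkin edges (a single edge where a_ij = a_ji = -1; a double or triple edge where a_ij * a_ji = 2 or 3), the diagram is a chain of 5 nodes with a fork of two nodes at one end (D_7). One simple-root ordering that puts it in standard form is (alpha_7, alpha_1, alpha_3, alpha_4, alpha_6, alpha_2, alpha_5). So the algebra is type D_7, i.e. so(14).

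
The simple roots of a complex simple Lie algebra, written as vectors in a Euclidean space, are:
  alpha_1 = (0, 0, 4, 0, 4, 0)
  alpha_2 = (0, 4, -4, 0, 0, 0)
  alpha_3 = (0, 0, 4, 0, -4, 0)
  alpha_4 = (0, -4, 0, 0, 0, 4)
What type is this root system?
Compute the Cartan integers a_ij = 2(alpha_i, alpha_j)/(alpha_j, alpha_j); the resulting 4x4 Cartan matrix is
[[2, -1, 0, 0], [-1, 2, -1, -1], [0, -1, 2, 0], [0, -1, 0, 2]].
All simple roots have the same length, so the diagram is simply laced. The associated Dynkin diagram is a chain of 2 nodes with a fork of two nodes at one end (D_4), so the type is D_4 (the algebra so(8)).

type D_4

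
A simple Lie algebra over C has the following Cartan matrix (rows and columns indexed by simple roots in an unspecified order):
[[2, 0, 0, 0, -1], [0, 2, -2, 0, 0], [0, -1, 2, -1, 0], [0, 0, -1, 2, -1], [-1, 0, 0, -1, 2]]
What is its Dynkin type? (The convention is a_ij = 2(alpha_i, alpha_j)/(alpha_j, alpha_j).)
C5

The matrix has rank 5 with 2's on the diagonal. Reading the off-diagonal entries as Dynkin edges (a single edge where a_ij = a_ji = -1; a double or triple edge where a_ij * a_ji = 2 or 3), the diagram is a chain of 5 nodes with a double edge at one end; the terminal node there is the unique long simple root (C_5). One simple-root ordering that puts it in standard form is (alpha_1, alpha_5, alpha_4, alpha_3, alpha_2). So the algebra is type C_5, i.e. sp(10).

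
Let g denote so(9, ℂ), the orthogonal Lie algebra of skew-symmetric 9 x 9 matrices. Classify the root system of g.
B_4 (so(9))

This is so(9) with 9 odd, which has dimension 9(9-1)/2 = 36 and rank (9-1)/2 = 4. In the classification of classical Lie algebras, the orthogonal algebra so(2n+1) in an odd number of variables has type B_n; here n = 4, so the Dynkin diagram is a chain of 4 nodes with a double edge at one end; the terminal node there is the unique short simple root (B_4). Hence the type is B_4.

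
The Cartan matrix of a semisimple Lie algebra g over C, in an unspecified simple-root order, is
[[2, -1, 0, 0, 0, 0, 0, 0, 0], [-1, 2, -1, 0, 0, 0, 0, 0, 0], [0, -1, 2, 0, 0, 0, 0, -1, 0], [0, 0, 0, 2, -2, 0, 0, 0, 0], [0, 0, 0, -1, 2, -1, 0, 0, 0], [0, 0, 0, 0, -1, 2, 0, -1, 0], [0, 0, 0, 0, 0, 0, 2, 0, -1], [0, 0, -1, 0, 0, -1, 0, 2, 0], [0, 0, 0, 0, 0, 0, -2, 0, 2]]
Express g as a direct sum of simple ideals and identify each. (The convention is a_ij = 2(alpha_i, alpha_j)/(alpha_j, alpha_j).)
type B_2 ⊕ type C_7

The diagram associated to this matrix has two connected components: the simple roots {alpha_7, alpha_9} form a chain of 2 nodes with a double edge at one end; the terminal node there is the unique short simple root (B_2), and {alpha_1, alpha_2, alpha_3, alpha_4, alpha_5, alpha_6, alpha_8} form a chain of 7 nodes with a double edge at one end; the terminal node there is the unique long simple root (C_7). A semisimple Lie algebra decomposes uniquely as the direct sum of simple ideals, one per connected component of its Dynkin diagram, so g ≅ B_2 ⊕ C_7 (dimension 10 + 105 = 115).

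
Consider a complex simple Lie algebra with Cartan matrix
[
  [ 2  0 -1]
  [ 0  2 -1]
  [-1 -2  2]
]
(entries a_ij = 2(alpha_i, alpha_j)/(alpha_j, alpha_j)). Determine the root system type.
type B_3

The matrix has rank 3 with 2's on the diagonal. Reading the off-diagonal entries as Dynkin edges (a single edge where a_ij = a_ji = -1; a double or triple edge where a_ij * a_ji = 2 or 3), the diagram is a chain of 3 nodes with a double edge at one end; the terminal node there is the unique short simple root (B_3). One simple-root ordering that puts it in standard form is (alpha_1, alpha_3, alpha_2). So the algebra is type B_3, i.e. so(7).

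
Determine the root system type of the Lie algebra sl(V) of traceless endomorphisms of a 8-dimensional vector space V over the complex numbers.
A7

This is sl(8), which has dimension 8^2 - 1 = 63 and rank 8 - 1 = 7 (a Cartan subalgebra is the diagonal traceless matrices). In the classification of classical Lie algebras, the special linear algebra sl(n+1) has type A_n; here n = 7, so the Dynkin diagram is a chain of 7 nodes with single edges (A_7). Hence the type is A_7.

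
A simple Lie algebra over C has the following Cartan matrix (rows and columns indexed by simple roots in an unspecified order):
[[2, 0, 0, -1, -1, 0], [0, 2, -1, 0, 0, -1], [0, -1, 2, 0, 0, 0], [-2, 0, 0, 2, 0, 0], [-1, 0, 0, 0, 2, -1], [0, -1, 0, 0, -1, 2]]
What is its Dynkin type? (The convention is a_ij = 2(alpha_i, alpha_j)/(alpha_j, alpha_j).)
C_6

The matrix has rank 6 with 2's on the diagonal. Reading the off-diagonal entries as Dynkin edges (a single edge where a_ij = a_ji = -1; a double or triple edge where a_ij * a_ji = 2 or 3), the diagram is a chain of 6 nodes with a double edge at one end; the terminal node there is the unique long simple root (C_6). One simple-root ordering that puts it in standard form is (alpha_3, alpha_2, alpha_6, alpha_5, alpha_1, alpha_4). So the algebra is type C_6, i.e. sp(12).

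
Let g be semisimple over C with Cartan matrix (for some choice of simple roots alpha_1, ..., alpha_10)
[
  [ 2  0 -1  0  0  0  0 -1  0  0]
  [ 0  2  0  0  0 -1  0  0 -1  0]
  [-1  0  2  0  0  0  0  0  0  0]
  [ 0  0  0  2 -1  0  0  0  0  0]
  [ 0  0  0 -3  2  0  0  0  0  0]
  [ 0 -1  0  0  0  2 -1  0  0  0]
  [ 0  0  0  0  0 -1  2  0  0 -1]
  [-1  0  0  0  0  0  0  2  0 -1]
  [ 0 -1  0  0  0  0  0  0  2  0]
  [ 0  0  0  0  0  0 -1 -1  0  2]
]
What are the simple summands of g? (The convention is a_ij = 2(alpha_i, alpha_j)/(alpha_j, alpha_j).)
The diagram associated to this matrix has two connected components: the simple roots {alpha_1, alpha_2, alpha_3, alpha_6, alpha_7, alpha_8, alpha_9, alpha_10} form a chain of 8 nodes with single edges (A_8), and {alpha_4, alpha_5} form two nodes joined by a triple edge (G_2). A semisimple Lie algebra decomposes uniquely as the direct sum of simple ideals, one per connected component of its Dynkin diagram, so g ≅ A_8 ⊕ G_2 (dimension 80 + 14 = 94).

type A_8 ⊕ type G_2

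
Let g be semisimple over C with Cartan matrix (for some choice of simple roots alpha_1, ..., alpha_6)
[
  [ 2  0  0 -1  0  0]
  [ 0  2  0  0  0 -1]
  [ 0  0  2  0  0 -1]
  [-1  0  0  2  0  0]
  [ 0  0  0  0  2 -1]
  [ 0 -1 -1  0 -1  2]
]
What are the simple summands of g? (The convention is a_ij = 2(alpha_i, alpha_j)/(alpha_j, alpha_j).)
A_2 + D_4

The diagram associated to this matrix has two connected components: the simple roots {alpha_1, alpha_4} form a chain of 2 nodes with single edges (A_2), and {alpha_2, alpha_3, alpha_5, alpha_6} form a chain of 2 nodes with a fork of two nodes at one end (D_4). A semisimple Lie algebra decomposes uniquely as the direct sum of simple ideals, one per connected component of its Dynkin diagram, so g ≅ A_2 ⊕ D_4 (dimension 8 + 28 = 36).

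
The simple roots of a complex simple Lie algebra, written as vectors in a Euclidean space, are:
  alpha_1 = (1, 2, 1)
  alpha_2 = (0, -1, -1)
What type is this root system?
G2

Compute the Cartan integers a_ij = 2(alpha_i, alpha_j)/(alpha_j, alpha_j); the resulting 2x2 Cartan matrix is
[[2, -3], [-1, 2]].
The roots have two lengths (squared-length ratio 3:1); the short ones are alpha_{2}. The associated Dynkin diagram is two nodes joined by a triple edge (G_2), so the type is G_2.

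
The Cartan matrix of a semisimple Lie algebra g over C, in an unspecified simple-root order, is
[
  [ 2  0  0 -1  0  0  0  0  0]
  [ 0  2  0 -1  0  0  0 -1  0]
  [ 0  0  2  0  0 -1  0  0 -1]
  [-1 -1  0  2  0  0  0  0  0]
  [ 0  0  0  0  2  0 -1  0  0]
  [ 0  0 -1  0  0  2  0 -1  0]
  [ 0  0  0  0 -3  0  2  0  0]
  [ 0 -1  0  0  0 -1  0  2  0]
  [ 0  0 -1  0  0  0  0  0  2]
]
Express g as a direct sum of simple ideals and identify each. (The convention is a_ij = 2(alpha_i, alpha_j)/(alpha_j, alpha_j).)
type A_7 + type G_2

The diagram associated to this matrix has two connected components: the simple roots {alpha_1, alpha_2, alpha_3, alpha_4, alpha_6, alpha_8, alpha_9} form a chain of 7 nodes with single edges (A_7), and {alpha_5, alpha_7} form two nodes joined by a triple edge (G_2). A semisimple Lie algebra decomposes uniquely as the direct sum of simple ideals, one per connected component of its Dynkin diagram, so g ≅ A_7 ⊕ G_2 (dimension 63 + 14 = 77).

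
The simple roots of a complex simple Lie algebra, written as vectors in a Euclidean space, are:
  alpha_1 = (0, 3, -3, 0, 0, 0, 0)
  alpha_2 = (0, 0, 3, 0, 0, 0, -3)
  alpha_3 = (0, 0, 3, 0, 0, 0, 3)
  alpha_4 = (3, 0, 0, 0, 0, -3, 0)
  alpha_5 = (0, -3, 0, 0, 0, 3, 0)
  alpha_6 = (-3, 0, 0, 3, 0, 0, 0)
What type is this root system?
Compute the Cartan integers a_ij = 2(alpha_i, alpha_j)/(alpha_j, alpha_j); the resulting 6x6 Cartan matrix is
[[2, -1, -1, 0, -1, 0], [-1, 2, 0, 0, 0, 0], [-1, 0, 2, 0, 0, 0], [0, 0, 0, 2, -1, -1], [-1, 0, 0, -1, 2, 0], [0, 0, 0, -1, 0, 2]].
All simple roots have the same length, so the diagram is simply laced. The associated Dynkin diagram is a chain of 4 nodes with a fork of two nodes at one end (D_6), so the type is D_6 (the algebra so(12)).

D6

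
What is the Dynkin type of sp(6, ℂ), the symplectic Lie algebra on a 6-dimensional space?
type C_3

This is sp(6), which has dimension 6(6+1)/2 = 21 and rank 6/2 = 3. In the classification of classical Lie algebras, the symplectic algebra sp(2n) has type C_n; here n = 3, so the Dynkin diagram is a chain of 3 nodes with a double edge at one end; the terminal node there is the unique long simple root (C_3). Hence the type is C_3.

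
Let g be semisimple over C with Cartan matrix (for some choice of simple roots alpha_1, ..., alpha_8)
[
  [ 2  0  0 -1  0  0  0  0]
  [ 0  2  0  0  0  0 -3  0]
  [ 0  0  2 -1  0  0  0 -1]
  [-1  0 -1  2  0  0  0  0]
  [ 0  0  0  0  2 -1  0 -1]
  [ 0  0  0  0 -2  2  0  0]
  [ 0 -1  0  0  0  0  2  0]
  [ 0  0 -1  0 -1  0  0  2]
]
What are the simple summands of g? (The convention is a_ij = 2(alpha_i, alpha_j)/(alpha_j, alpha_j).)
type C_6 ⊕ type G_2

The diagram associated to this matrix has two connected components: the simple roots {alpha_1, alpha_3, alpha_4, alpha_5, alpha_6, alpha_8} form a chain of 6 nodes with a double edge at one end; the terminal node there is the unique long simple root (C_6), and {alpha_2, alpha_7} form two nodes joined by a triple edge (G_2). A semisimple Lie algebra decomposes uniquely as the direct sum of simple ideals, one per connected component of its Dynkin diagram, so g ≅ C_6 ⊕ G_2 (dimension 78 + 14 = 92).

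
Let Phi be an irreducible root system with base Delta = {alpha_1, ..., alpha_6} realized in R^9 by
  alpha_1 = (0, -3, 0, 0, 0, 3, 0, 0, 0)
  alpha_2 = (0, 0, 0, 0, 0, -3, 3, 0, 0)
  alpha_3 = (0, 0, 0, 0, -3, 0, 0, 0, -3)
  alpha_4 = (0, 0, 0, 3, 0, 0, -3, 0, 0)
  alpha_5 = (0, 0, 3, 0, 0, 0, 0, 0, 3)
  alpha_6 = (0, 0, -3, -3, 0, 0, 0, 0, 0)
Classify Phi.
Compute the Cartan integers a_ij = 2(alpha_i, alpha_j)/(alpha_j, alpha_j); the resulting 6x6 Cartan matrix is
[[2, -1, 0, 0, 0, 0], [-1, 2, 0, -1, 0, 0], [0, 0, 2, 0, -1, 0], [0, -1, 0, 2, 0, -1], [0, 0, -1, 0, 2, -1], [0, 0, 0, -1, -1, 2]].
All simple roots have the same length, so the diagram is simply laced. The associated Dynkin diagram is a chain of 6 nodes with single edges (A_6), so the type is A_6 (the algebra sl(7)).

A_6 (sl(7))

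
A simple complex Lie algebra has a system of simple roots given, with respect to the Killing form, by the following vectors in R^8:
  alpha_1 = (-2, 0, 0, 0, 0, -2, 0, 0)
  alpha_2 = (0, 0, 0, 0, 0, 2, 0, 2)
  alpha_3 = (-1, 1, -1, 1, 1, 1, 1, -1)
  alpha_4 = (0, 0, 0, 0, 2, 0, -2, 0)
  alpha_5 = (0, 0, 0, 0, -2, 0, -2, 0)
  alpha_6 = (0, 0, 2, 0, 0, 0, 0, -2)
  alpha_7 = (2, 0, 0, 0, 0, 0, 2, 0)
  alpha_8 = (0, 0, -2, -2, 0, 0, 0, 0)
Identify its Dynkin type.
type E_8

Compute the Cartan integers a_ij = 2(alpha_i, alpha_j)/(alpha_j, alpha_j); the resulting 8x8 Cartan matrix is
[[2, -1, 0, 0, 0, 0, -1, 0], [-1, 2, 0, 0, 0, -1, 0, 0], [0, 0, 2, 0, -1, 0, 0, 0], [0, 0, 0, 2, 0, 0, -1, 0], [0, 0, -1, 0, 2, 0, -1, 0], [0, -1, 0, 0, 0, 2, 0, -1], [-1, 0, 0, -1, -1, 0, 2, 0], [0, 0, 0, 0, 0, -1, 0, 2]].
All simple roots have the same length, so the diagram is simply laced. The associated Dynkin diagram is a chain of 7 nodes with one extra node attached to the third node from one end (E_8), so the type is E_8.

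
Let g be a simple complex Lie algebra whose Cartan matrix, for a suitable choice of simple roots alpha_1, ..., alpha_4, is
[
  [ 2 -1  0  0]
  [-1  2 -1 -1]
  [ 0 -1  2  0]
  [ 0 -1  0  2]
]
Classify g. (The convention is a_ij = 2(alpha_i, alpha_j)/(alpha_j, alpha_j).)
The matrix has rank 4 with 2's on the diagonal. Reading the off-diagonal entries as Dynkin edges (a single edge where a_ij = a_ji = -1; a double or triple edge where a_ij * a_ji = 2 or 3), the diagram is a chain of 2 nodes with a fork of two nodes at one end (D_4). One simple-root ordering that puts it in standard form is (alpha_4, alpha_2, alpha_3, alpha_1). So the algebra is type D_4, i.e. so(8).

type D_4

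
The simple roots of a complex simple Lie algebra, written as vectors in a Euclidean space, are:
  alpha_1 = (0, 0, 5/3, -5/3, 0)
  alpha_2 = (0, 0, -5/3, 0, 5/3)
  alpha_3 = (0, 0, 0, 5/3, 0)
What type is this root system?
type B_3

Compute the Cartan integers a_ij = 2(alpha_i, alpha_j)/(alpha_j, alpha_j); the resulting 3x3 Cartan matrix is
[[2, -1, -2], [-1, 2, 0], [-1, 0, 2]].
The roots have two lengths (squared-length ratio 2:1); the short ones are alpha_{3}. The associated Dynkin diagram is a chain of 3 nodes with a double edge at one end; the terminal node there is the unique short simple root (B_3), so the type is B_3 (the algebra so(7)).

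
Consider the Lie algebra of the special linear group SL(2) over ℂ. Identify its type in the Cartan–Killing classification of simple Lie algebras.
type A_1

This is sl(2), which has dimension 2^2 - 1 = 3 and rank 2 - 1 = 1 (a Cartan subalgebra is the diagonal traceless matrices). In the classification of classical Lie algebras, the special linear algebra sl(n+1) has type A_n; here n = 1, so the Dynkin diagram is a chain of 1 nodes with single edges (A_1). Hence the type is A_1.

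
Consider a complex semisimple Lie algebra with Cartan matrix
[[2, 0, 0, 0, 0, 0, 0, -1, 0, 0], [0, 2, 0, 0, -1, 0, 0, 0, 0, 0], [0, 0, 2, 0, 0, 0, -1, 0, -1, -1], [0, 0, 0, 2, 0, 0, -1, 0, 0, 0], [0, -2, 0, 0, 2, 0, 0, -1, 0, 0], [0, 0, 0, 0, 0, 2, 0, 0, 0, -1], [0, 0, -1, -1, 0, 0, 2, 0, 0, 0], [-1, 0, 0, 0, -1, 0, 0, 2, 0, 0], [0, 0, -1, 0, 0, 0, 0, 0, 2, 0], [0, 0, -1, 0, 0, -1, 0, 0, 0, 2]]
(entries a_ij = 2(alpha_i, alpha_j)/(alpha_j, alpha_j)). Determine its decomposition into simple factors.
The diagram associated to this matrix has two connected components: the simple roots {alpha_1, alpha_2, alpha_5, alpha_8} form a chain of 4 nodes with a double edge at one end; the terminal node there is the unique short simple root (B_4), and {alpha_3, alpha_4, alpha_6, alpha_7, alpha_9, alpha_10} form a chain of 5 nodes with one extra node attached to the third node from one end (E_6). A semisimple Lie algebra decomposes uniquely as the direct sum of simple ideals, one per connected component of its Dynkin diagram, so g ≅ B_4 ⊕ E_6 (dimension 36 + 78 = 114).

B_4 (so(9)) + E_6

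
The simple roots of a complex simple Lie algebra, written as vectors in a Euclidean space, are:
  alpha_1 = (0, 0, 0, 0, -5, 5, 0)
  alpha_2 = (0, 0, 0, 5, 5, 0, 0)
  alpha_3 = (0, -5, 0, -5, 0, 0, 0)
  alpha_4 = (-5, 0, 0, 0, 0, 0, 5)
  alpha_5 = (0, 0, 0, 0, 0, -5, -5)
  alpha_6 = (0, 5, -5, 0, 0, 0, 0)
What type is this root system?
A_6

Compute the Cartan integers a_ij = 2(alpha_i, alpha_j)/(alpha_j, alpha_j); the resulting 6x6 Cartan matrix is
[[2, -1, 0, 0, -1, 0], [-1, 2, -1, 0, 0, 0], [0, -1, 2, 0, 0, -1], [0, 0, 0, 2, -1, 0], [-1, 0, 0, -1, 2, 0], [0, 0, -1, 0, 0, 2]].
All simple roots have the same length, so the diagram is simply laced. The associated Dynkin diagram is a chain of 6 nodes with single edges (A_6), so the type is A_6 (the algebra sl(7)).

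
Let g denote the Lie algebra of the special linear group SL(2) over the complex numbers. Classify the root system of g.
A_1

This is sl(2), which has dimension 2^2 - 1 = 3 and rank 2 - 1 = 1 (a Cartan subalgebra is the diagonal traceless matrices). In the classification of classical Lie algebras, the special linear algebra sl(n+1) has type A_n; here n = 1, so the Dynkin diagram is a chain of 1 nodes with single edges (A_1). Hence the type is A_1.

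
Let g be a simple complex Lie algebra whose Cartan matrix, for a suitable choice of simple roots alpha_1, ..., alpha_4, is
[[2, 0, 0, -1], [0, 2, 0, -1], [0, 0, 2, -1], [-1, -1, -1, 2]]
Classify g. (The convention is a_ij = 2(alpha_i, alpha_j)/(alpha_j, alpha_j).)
The matrix has rank 4 with 2's on the diagonal. Reading the off-diagonal entries as Dynkin edges (a single edge where a_ij = a_ji = -1; a double or triple edge where a_ij * a_ji = 2 or 3), the diagram is a chain of 2 nodes with a fork of two nodes at one end (D_4). One simple-root ordering that puts it in standard form is (alpha_3, alpha_4, alpha_2, alpha_1). So the algebra is type D_4, i.e. so(8).

D_4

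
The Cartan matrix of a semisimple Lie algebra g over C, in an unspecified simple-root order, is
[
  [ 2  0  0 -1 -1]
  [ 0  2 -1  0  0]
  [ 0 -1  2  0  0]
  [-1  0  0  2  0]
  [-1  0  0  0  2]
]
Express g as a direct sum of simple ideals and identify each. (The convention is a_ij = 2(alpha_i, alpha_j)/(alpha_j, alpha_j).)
A_2 ⊕ A_3

The diagram associated to this matrix has two connected components: the simple roots {alpha_2, alpha_3} form a chain of 2 nodes with single edges (A_2), and {alpha_1, alpha_4, alpha_5} form a chain of 3 nodes with single edges (A_3). A semisimple Lie algebra decomposes uniquely as the direct sum of simple ideals, one per connected component of its Dynkin diagram, so g ≅ A_2 ⊕ A_3 (dimension 8 + 15 = 23).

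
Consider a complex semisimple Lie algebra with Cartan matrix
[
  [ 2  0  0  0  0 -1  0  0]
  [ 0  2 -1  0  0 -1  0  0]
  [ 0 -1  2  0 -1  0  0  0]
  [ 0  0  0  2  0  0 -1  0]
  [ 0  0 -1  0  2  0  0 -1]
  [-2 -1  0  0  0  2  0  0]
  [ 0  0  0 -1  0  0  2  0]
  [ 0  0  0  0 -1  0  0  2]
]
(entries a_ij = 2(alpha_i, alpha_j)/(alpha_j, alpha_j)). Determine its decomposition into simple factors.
The diagram associated to this matrix has two connected components: the simple roots {alpha_4, alpha_7} form a chain of 2 nodes with single edges (A_2), and {alpha_1, alpha_2, alpha_3, alpha_5, alpha_6, alpha_8} form a chain of 6 nodes with a double edge at one end; the terminal node there is the unique short simple root (B_6). A semisimple Lie algebra decomposes uniquely as the direct sum of simple ideals, one per connected component of its Dynkin diagram, so g ≅ A_2 ⊕ B_6 (dimension 8 + 78 = 86).

A_2 (sl(3)) ⊕ B_6 (so(13))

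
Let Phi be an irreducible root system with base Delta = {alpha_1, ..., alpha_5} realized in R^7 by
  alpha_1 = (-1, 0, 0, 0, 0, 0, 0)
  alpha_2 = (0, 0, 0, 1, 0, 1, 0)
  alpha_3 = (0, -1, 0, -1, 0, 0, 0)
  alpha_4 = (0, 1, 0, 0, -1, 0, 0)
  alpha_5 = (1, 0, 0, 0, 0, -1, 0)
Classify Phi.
Compute the Cartan integers a_ij = 2(alpha_i, alpha_j)/(alpha_j, alpha_j); the resulting 5x5 Cartan matrix is
[[2, 0, 0, 0, -1], [0, 2, -1, 0, -1], [0, -1, 2, -1, 0], [0, 0, -1, 2, 0], [-2, -1, 0, 0, 2]].
The roots have two lengths (squared-length ratio 2:1); the short ones are alpha_{1}. The associated Dynkin diagram is a chain of 5 nodes with a double edge at one end; the terminal node there is the unique short simple root (B_5), so the type is B_5 (the algebra so(11)).

B_5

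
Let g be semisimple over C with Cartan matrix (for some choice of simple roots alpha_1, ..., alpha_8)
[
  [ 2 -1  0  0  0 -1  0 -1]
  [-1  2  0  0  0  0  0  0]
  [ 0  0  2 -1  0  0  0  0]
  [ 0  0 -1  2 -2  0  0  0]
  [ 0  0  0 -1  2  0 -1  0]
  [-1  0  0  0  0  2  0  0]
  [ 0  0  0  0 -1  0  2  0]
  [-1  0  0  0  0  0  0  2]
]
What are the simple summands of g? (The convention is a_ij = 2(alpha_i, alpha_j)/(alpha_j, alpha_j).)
The diagram associated to this matrix has two connected components: the simple roots {alpha_1, alpha_2, alpha_6, alpha_8} form a chain of 2 nodes with a fork of two nodes at one end (D_4), and {alpha_3, alpha_4, alpha_5, alpha_7} form a chain of 4 nodes with a double edge between the middle two (F_4). A semisimple Lie algebra decomposes uniquely as the direct sum of simple ideals, one per connected component of its Dynkin diagram, so g ≅ D_4 ⊕ F_4 (dimension 28 + 52 = 80).

D_4 + F_4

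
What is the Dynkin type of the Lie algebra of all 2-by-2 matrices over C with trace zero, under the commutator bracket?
A_1 (sl(2))

This is sl(2), which has dimension 2^2 - 1 = 3 and rank 2 - 1 = 1 (a Cartan subalgebra is the diagonal traceless matrices). In the classification of classical Lie algebras, the special linear algebra sl(n+1) has type A_n; here n = 1, so the Dynkin diagram is a chain of 1 nodes with single edges (A_1). Hence the type is A_1.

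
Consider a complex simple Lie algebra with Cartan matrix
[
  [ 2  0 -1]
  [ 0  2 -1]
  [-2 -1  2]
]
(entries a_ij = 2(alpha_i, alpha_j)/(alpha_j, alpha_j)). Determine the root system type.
type B_3

The matrix has rank 3 with 2's on the diagonal. Reading the off-diagonal entries as Dynkin edges (a single edge where a_ij = a_ji = -1; a double or triple edge where a_ij * a_ji = 2 or 3), the diagram is a chain of 3 nodes with a double edge at one end; the terminal node there is the unique short simple root (B_3). One simple-root ordering that puts it in standard form is (alpha_2, alpha_3, alpha_1). So the algebra is type B_3, i.e. so(7).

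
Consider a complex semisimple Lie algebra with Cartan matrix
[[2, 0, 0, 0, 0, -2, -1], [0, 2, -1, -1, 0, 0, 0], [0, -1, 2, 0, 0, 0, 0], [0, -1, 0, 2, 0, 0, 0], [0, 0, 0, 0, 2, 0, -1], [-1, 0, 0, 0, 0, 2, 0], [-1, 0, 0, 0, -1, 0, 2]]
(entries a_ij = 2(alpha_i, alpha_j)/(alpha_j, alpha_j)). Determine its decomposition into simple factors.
A3 + B4

The diagram associated to this matrix has two connected components: the simple roots {alpha_2, alpha_3, alpha_4} form a chain of 3 nodes with single edges (A_3), and {alpha_1, alpha_5, alpha_6, alpha_7} form a chain of 4 nodes with a double edge at one end; the terminal node there is the unique short simple root (B_4). A semisimple Lie algebra decomposes uniquely as the direct sum of simple ideals, one per connected component of its Dynkin diagram, so g ≅ A_3 ⊕ B_4 (dimension 15 + 36 = 51).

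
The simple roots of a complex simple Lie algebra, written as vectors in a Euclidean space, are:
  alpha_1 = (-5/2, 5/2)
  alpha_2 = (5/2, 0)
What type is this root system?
Compute the Cartan integers a_ij = 2(alpha_i, alpha_j)/(alpha_j, alpha_j); the resulting 2x2 Cartan matrix is
[[2, -2], [-1, 2]].
The roots have two lengths (squared-length ratio 2:1); the short ones are alpha_{2}. The associated Dynkin diagram is a chain of 2 nodes with a double edge at one end; the terminal node there is the unique short simple root (B_2), so the type is B_2 (the algebra so(5)).

B_2 (so(5))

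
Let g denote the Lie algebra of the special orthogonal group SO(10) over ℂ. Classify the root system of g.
This is so(10) with 10 even, which has dimension 10(10-1)/2 = 45 and rank 10/2 = 5. In the classification of classical Lie algebras, the orthogonal algebra so(2n) in an even number of variables has type D_n; here n = 5, so the Dynkin diagram is a chain of 3 nodes with a fork of two nodes at one end (D_5). Hence the type is D_5.

D5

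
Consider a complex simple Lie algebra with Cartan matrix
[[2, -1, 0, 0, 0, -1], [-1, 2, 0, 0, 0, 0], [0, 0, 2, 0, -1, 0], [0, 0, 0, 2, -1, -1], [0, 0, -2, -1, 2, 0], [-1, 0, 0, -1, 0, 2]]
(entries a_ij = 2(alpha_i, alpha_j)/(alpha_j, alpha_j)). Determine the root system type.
B_6 (so(13))

The matrix has rank 6 with 2's on the diagonal. Reading the off-diagonal entries as Dynkin edges (a single edge where a_ij = a_ji = -1; a double or triple edge where a_ij * a_ji = 2 or 3), the diagram is a chain of 6 nodes with a double edge at one end; the terminal node there is the unique short simple root (B_6). One simple-root ordering that puts it in standard form is (alpha_2, alpha_1, alpha_6, alpha_4, alpha_5, alpha_3). So the algebra is type B_6, i.e. so(13).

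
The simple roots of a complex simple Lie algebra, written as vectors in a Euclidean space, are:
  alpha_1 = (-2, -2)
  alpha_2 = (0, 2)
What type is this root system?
Compute the Cartan integers a_ij = 2(alpha_i, alpha_j)/(alpha_j, alpha_j); the resulting 2x2 Cartan matrix is
[[2, -2], [-1, 2]].
The roots have two lengths (squared-length ratio 2:1); the short ones are alpha_{2}. The associated Dynkin diagram is a chain of 2 nodes with a double edge at one end; the terminal node there is the unique short simple root (B_2), so the type is B_2 (the algebra so(5)).

B_2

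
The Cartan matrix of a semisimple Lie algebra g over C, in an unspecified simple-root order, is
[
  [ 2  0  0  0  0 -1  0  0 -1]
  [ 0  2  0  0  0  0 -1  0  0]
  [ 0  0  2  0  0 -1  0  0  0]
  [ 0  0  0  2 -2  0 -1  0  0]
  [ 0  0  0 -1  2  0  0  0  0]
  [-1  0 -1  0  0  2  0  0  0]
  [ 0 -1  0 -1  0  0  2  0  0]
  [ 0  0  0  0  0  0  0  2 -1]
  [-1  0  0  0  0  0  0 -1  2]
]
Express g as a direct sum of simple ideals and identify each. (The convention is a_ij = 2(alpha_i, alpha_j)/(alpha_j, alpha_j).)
A_5 + B_4

The diagram associated to this matrix has two connected components: the simple roots {alpha_1, alpha_3, alpha_6, alpha_8, alpha_9} form a chain of 5 nodes with single edges (A_5), and {alpha_2, alpha_4, alpha_5, alpha_7} form a chain of 4 nodes with a double edge at one end; the terminal node there is the unique short simple root (B_4). A semisimple Lie algebra decomposes uniquely as the direct sum of simple ideals, one per connected component of its Dynkin diagram, so g ≅ A_5 ⊕ B_4 (dimension 35 + 36 = 71).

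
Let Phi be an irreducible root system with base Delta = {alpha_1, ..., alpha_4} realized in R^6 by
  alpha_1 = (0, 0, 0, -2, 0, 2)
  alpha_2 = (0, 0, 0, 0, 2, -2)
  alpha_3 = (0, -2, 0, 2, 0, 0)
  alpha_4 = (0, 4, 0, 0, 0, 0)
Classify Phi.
type C_4

Compute the Cartan integers a_ij = 2(alpha_i, alpha_j)/(alpha_j, alpha_j); the resulting 4x4 Cartan matrix is
[[2, -1, -1, 0], [-1, 2, 0, 0], [-1, 0, 2, -1], [0, 0, -2, 2]].
The roots have two lengths (squared-length ratio 2:1); the short ones are alpha_{1,2,3}. The associated Dynkin diagram is a chain of 4 nodes with a double edge at one end; the terminal node there is the unique long simple root (C_4), so the type is C_4 (the algebra sp(8)).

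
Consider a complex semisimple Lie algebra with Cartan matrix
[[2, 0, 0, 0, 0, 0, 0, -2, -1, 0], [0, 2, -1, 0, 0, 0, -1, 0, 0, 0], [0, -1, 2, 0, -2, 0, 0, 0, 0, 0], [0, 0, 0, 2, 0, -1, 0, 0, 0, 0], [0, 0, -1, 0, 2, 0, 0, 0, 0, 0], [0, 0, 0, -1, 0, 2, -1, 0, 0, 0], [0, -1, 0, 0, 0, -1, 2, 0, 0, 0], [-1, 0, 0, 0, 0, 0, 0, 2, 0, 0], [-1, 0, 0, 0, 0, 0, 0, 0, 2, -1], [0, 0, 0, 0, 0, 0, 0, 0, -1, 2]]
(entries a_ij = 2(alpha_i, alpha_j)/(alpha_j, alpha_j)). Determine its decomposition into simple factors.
The diagram associated to this matrix has two connected components: the simple roots {alpha_1, alpha_8, alpha_9, alpha_10} form a chain of 4 nodes with a double edge at one end; the terminal node there is the unique short simple root (B_4), and {alpha_2, alpha_3, alpha_4, alpha_5, alpha_6, alpha_7} form a chain of 6 nodes with a double edge at one end; the terminal node there is the unique short simple root (B_6). A semisimple Lie algebra decomposes uniquely as the direct sum of simple ideals, one per connected component of its Dynkin diagram, so g ≅ B_4 ⊕ B_6 (dimension 36 + 78 = 114).

B4 + B6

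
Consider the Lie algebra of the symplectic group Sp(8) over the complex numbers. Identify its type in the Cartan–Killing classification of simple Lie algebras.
This is sp(8), which has dimension 8(8+1)/2 = 36 and rank 8/2 = 4. In the classification of classical Lie algebras, the symplectic algebra sp(2n) has type C_n; here n = 4, so the Dynkin diagram is a chain of 4 nodes with a double edge at one end; the terminal node there is the unique long simple root (C_4). Hence the type is C_4.

C4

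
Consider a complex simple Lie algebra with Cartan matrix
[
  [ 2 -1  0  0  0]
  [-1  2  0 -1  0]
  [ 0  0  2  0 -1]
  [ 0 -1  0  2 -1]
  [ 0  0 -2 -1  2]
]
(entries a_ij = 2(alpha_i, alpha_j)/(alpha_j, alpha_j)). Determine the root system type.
B5

The matrix has rank 5 with 2's on the diagonal. Reading the off-diagonal entries as Dynkin edges (a single edge where a_ij = a_ji = -1; a double or triple edge where a_ij * a_ji = 2 or 3), the diagram is a chain of 5 nodes with a double edge at one end; the terminal node there is the unique short simple root (B_5). One simple-root ordering that puts it in standard form is (alpha_1, alpha_2, alpha_4, alpha_5, alpha_3). So the algebra is type B_5, i.e. so(11).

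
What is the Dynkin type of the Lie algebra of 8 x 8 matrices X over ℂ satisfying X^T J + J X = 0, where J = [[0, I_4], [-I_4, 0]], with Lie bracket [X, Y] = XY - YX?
C_4

This is sp(8), which has dimension 8(8+1)/2 = 36 and rank 8/2 = 4. In the classification of classical Lie algebras, the symplectic algebra sp(2n) has type C_n; here n = 4, so the Dynkin diagram is a chain of 4 nodes with a double edge at one end; the terminal node there is the unique long simple root (C_4). Hence the type is C_4.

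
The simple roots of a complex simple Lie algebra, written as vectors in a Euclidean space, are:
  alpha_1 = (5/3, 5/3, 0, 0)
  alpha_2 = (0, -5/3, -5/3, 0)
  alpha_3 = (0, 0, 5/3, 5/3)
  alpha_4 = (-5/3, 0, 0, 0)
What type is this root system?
Compute the Cartan integers a_ij = 2(alpha_i, alpha_j)/(alpha_j, alpha_j); the resulting 4x4 Cartan matrix is
[[2, -1, 0, -2], [-1, 2, -1, 0], [0, -1, 2, 0], [-1, 0, 0, 2]].
The roots have two lengths (squared-length ratio 2:1); the short ones are alpha_{4}. The associated Dynkin diagram is a chain of 4 nodes with a double edge at one end; the terminal node there is the unique short simple root (B_4), so the type is B_4 (the algebra so(9)).

type B_4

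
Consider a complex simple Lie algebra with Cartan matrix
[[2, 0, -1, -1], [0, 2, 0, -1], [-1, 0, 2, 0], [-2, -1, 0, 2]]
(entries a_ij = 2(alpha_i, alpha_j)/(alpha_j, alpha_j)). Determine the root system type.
The matrix has rank 4 with 2's on the diagonal. Reading the off-diagonal entries as Dynkin edges (a single edge where a_ij = a_ji = -1; a double or triple edge where a_ij * a_ji = 2 or 3), the diagram is a chain of 4 nodes with a double edge between the middle two (F_4). One simple-root ordering that puts it in standard form is (alpha_2, alpha_4, alpha_1, alpha_3). So the algebra is type F_4.

F4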